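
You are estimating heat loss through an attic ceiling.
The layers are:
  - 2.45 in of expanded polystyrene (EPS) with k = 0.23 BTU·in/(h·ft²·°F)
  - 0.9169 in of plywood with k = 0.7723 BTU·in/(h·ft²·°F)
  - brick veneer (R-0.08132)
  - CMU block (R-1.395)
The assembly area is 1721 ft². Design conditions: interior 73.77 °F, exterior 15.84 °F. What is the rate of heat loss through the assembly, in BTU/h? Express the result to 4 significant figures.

7487 BTU/h

2.45/0.23 = 10.652
0.9169/0.7723 = 1.1872
R_total = 10.652 + 1.1872 + 0.08132 + 1.395 = 13.316 ft²·°F·h/BTU
Q = A·ΔT/R = 1721 × (73.77 − 15.84) / 13.316 = 7487.2 BTU/h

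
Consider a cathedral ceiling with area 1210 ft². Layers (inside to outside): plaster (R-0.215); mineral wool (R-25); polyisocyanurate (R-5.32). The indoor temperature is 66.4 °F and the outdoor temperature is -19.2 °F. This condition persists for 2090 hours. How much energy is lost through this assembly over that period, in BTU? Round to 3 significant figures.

7090000 BTU

R_total = 0.215 + 25 + 5.32 = 30.54 ft²·°F·h/BTU
Q = 1210 × (66.4 − (-19.2)) / 30.54 = 3392 BTU/h
E = 3392 × 2090 = 7089000 BTU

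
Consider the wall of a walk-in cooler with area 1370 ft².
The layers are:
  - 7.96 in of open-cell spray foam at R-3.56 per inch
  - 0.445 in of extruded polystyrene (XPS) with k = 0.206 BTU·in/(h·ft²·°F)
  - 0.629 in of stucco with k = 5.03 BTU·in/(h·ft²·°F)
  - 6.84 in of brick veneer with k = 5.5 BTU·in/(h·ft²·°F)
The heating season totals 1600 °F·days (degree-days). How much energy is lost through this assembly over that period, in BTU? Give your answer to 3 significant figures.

7.96 × 3.56 = 28.34
0.445/0.206 = 2.16
0.629/5.03 = 0.125
6.84/5.5 = 1.244
R_total = 28.34 + 2.16 + 0.125 + 1.244 = 31.87 ft²·°F·h/BTU
E = A × HDD × 24 / R = 1370 × 1600 × 24 / 31.87 = 1651000 BTU

1650000 BTU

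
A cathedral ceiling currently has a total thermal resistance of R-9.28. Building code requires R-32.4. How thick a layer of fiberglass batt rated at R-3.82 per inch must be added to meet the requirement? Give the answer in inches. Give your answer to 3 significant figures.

6.05 in

ΔR = 32.4 − 9.28 = 23.12 ft²·°F·h/BTU
L = ΔR / (R/in) = 23.12/3.82 = 6.052 in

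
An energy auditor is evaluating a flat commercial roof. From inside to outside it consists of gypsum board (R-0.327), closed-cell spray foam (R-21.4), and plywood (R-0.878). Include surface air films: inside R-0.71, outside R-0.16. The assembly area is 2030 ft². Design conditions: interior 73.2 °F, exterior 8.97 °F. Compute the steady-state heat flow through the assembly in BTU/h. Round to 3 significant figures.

R_total = 0.71 + 0.327 + 21.4 + 0.878 + 0.16 = 23.47 ft²·°F·h/BTU
Q = A·ΔT/R = 2030 × (73.2 − 8.97) / 23.47 = 5554 BTU/h

5550 BTU/h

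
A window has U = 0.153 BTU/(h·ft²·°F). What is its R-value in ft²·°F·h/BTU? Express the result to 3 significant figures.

R = 1/U = 1/0.153 = 6.536

6.54 ft²·°F·h/BTU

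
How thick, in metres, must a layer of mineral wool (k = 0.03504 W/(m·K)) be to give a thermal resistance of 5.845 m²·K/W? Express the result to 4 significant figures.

0.2048 m

L = R·k = 5.845 × 0.03504 = 0.20481 m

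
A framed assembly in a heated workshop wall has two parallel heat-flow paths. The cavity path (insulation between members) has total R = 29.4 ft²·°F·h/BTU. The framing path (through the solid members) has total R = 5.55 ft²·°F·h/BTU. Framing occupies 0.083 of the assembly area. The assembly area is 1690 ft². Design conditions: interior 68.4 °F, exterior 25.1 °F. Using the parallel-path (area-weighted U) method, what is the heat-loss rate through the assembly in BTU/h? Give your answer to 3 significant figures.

U_eff = 0.917/29.4 + 0.083/5.55 = 0.03119 + 0.01495 = 0.04615
R_eff = 1/U_eff = 21.67 ft²·°F·h/BTU
Q = 1690 × (68.4 − 25.1) / 21.67 = 3377 BTU/h

3380 BTU/h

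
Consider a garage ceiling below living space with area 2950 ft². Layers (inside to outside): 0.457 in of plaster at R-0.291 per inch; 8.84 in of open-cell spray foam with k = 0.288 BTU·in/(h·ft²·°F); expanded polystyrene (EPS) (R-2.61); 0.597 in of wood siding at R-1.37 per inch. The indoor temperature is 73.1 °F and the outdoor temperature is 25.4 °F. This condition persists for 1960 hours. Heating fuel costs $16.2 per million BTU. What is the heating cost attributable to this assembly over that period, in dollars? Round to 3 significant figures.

130 dollars

0.457 × 0.291 = 0.133
8.84/0.288 = 30.69
0.597 × 1.37 = 0.8179
R_total = 0.133 + 30.69 + 2.61 + 0.8179 = 34.26 ft²·°F·h/BTU
Q = 2950 × (73.1 − 25.4) / 34.26 = 4108 BTU/h
E = 4108 × 1960 = 8051000 BTU
Cost = 8051000/10⁶ × 16.2 = $130.4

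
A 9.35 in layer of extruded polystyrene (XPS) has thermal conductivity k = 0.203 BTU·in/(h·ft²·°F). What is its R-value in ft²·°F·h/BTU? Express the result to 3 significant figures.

46.1 ft²·°F·h/BTU

R = L/k = 9.35/0.203 = 46.06 ft²·°F·h/BTU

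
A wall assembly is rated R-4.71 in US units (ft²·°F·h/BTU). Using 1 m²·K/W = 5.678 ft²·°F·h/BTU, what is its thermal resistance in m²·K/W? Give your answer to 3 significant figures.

0.830 m²·K/W

R_SI = 4.71/5.678 = 0.8295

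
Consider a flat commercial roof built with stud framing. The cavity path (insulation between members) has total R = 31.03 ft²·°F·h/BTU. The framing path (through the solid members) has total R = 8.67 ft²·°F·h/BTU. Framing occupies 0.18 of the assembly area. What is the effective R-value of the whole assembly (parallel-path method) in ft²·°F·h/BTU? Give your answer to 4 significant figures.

21.19 ft²·°F·h/BTU

U_eff = 0.82/31.03 + 0.18/8.67 = 0.026426 + 0.020761 = 0.047187
R_eff = 1/U_eff = 21.192 ft²·°F·h/BTU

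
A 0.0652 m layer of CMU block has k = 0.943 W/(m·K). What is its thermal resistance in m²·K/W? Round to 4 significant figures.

0.06914 m²·K/W

R = L/k = 0.0652/0.943 = 0.069141 m²·K/W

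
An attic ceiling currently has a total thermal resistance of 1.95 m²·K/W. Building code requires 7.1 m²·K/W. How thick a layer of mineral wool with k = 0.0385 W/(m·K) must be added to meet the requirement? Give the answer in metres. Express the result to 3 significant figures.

ΔR = 7.1 − 1.95 = 5.15 m²·K/W
L = ΔR × k = 5.15 × 0.0385 = 0.1983 m

0.198 m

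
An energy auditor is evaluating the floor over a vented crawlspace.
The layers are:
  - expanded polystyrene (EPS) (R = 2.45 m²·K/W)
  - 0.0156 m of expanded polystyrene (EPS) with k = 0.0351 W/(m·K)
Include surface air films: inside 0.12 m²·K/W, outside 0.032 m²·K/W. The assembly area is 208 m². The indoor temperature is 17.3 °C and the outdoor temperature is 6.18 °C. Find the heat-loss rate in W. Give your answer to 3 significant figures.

0.0156/0.0351 = 0.4444
R_total = 0.12 + 2.45 + 0.4444 + 0.032 = 3.046 m²·K/W
Q = A·ΔT/R = 208 × (17.3 − 6.18) / 3.046 = 759.2 W

759 W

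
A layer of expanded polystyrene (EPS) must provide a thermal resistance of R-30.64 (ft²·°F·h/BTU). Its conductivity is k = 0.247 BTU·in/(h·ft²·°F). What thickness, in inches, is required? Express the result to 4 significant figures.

L = R × k = 30.64 × 0.247 = 7.5681 in

7.568 in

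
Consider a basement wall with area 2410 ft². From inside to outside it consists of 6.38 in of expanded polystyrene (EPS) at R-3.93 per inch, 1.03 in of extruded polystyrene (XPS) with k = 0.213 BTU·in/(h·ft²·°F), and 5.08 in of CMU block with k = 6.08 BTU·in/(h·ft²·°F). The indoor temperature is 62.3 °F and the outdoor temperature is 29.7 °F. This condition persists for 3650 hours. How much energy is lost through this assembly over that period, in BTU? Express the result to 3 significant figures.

6.38 × 3.93 = 25.07
1.03/0.213 = 4.836
5.08/6.08 = 0.8355
R_total = 25.07 + 4.836 + 0.8355 = 30.74 ft²·°F·h/BTU
Q = 2410 × (62.3 − 29.7) / 30.74 = 2555 BTU/h
E = 2555 × 3650 = 9327000 BTU

9330000 BTU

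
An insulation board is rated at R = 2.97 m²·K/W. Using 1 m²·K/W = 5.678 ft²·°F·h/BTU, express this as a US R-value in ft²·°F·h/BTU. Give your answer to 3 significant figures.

R_US = 2.97 × 5.678 = 16.86

16.9 ft²·°F·h/BTU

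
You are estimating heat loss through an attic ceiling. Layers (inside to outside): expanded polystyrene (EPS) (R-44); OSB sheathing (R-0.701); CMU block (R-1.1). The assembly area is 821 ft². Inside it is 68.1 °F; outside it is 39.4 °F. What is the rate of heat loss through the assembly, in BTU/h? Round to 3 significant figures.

514 BTU/h

R_total = 44 + 0.701 + 1.1 = 45.8 ft²·°F·h/BTU
Q = A·ΔT/R = 821 × (68.1 − 39.4) / 45.8 = 514.5 BTU/h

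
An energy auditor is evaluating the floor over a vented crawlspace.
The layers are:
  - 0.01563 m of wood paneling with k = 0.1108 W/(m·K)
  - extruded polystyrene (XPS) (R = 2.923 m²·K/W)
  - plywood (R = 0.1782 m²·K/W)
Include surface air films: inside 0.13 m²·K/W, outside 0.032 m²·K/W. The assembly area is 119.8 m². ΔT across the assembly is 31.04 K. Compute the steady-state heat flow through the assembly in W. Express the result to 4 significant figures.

1092 W

0.01563/0.1108 = 0.14106
R_total = 0.13 + 0.14106 + 2.923 + 0.1782 + 0.032 = 3.4043 m²·K/W
Q = A·ΔT/R = 119.8 × 31.04 / 3.4043 = 1092.3 W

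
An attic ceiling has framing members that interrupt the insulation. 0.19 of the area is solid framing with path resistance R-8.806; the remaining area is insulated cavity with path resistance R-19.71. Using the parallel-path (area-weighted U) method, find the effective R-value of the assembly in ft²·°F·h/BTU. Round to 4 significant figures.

15.96 ft²·°F·h/BTU

U_eff = 0.81/19.71 + 0.19/8.806 = 0.041096 + 0.021576 = 0.062672
R_eff = 1/U_eff = 15.956 ft²·°F·h/BTU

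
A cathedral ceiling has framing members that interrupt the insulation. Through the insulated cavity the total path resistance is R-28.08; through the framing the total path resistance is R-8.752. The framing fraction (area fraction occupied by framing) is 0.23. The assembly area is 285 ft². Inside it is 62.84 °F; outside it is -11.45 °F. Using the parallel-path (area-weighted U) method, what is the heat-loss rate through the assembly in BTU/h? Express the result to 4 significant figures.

1137 BTU/h

U_eff = 0.77/28.08 + 0.23/8.752 = 0.027422 + 0.02628 = 0.053701
R_eff = 1/U_eff = 18.622 ft²·°F·h/BTU
Q = 285 × (62.84 − (-11.45)) / 18.622 = 1137 BTU/h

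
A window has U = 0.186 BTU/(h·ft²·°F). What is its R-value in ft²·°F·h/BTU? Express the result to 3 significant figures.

R = 1/U = 1/0.186 = 5.376

5.38 ft²·°F·h/BTU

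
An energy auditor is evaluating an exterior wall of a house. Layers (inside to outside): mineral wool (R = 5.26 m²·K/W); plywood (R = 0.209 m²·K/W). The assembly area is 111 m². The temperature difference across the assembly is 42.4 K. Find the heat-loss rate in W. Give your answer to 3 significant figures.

861 W

R_total = 5.26 + 0.209 = 5.469 m²·K/W
Q = A·ΔT/R = 111 × 42.4 / 5.469 = 860.6 W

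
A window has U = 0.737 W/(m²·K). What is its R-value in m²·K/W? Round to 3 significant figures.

1.36 m²·K/W

R = 1/U = 1/0.737 = 1.357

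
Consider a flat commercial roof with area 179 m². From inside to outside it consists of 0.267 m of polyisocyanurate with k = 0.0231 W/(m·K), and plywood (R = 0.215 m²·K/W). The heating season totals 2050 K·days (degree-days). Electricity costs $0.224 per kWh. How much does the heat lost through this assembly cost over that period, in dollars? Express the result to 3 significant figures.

168 dollars

0.267/0.0231 = 11.56
R_total = 11.56 + 0.215 = 11.77 m²·K/W
E = A × HDD × 24 / R / 1000 = 179 × 2050 × 24 / 11.77 / 1000 = 748 kWh
Cost = 748 × 0.224 = $167.6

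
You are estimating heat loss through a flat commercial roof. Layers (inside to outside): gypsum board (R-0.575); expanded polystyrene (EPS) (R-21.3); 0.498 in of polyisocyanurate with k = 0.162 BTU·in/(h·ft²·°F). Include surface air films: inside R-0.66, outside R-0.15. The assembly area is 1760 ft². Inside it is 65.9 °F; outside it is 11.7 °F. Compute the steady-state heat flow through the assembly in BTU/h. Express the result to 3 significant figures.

3700 BTU/h

0.498/0.162 = 3.074
R_total = 0.66 + 0.575 + 21.3 + 3.074 + 0.15 = 25.76 ft²·°F·h/BTU
Q = A·ΔT/R = 1760 × (65.9 − 11.7) / 25.76 = 3703 BTU/h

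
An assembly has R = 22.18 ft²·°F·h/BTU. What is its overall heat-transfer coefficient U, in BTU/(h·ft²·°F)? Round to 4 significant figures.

U = 1/R = 1/22.18 = 0.045086

0.04509 BTU/(h·ft²·°F)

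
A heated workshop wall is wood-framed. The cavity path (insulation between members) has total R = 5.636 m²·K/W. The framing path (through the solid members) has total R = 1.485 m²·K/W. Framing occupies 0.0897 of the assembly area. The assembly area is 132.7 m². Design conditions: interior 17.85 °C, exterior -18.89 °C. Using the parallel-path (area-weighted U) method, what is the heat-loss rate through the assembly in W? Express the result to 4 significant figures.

U_eff = 0.9103/5.636 + 0.0897/1.485 = 0.16152 + 0.060404 = 0.22192
R_eff = 1/U_eff = 4.5061 m²·K/W
Q = 132.7 × (17.85 − (-18.89)) / 4.5061 = 1081.9 W

1082 W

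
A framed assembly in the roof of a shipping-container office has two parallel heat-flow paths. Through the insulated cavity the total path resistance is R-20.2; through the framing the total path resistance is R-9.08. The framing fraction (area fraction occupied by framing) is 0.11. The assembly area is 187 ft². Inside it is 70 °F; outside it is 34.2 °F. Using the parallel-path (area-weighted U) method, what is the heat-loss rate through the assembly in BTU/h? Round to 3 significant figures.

U_eff = 0.89/20.2 + 0.11/9.08 = 0.04406 + 0.01211 = 0.05617
R_eff = 1/U_eff = 17.8 ft²·°F·h/BTU
Q = 187 × (70 − 34.2) / 17.8 = 376.1 BTU/h

376 BTU/h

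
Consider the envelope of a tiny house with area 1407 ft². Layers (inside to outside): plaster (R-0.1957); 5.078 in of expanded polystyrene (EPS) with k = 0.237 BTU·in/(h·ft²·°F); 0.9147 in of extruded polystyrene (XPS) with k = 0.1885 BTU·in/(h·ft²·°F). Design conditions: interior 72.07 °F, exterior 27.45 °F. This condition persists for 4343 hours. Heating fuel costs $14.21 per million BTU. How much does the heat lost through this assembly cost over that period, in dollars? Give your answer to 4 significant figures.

5.078/0.237 = 21.426
0.9147/0.1885 = 4.8525
R_total = 0.1957 + 21.426 + 4.8525 = 26.474 ft²·°F·h/BTU
Q = 1407 × (72.07 − 27.45) / 26.474 = 2371.4 BTU/h
E = 2371.4 × 4343 = 10299000 BTU
Cost = 10299000/10⁶ × 14.21 = $146.35

146.3 dollars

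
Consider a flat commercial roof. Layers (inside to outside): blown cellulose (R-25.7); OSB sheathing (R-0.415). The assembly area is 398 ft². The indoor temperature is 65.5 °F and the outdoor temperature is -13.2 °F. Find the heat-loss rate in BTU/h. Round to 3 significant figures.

1200 BTU/h

R_total = 25.7 + 0.415 = 26.11 ft²·°F·h/BTU
Q = A·ΔT/R = 398 × (65.5 − (-13.2)) / 26.11 = 1199 BTU/h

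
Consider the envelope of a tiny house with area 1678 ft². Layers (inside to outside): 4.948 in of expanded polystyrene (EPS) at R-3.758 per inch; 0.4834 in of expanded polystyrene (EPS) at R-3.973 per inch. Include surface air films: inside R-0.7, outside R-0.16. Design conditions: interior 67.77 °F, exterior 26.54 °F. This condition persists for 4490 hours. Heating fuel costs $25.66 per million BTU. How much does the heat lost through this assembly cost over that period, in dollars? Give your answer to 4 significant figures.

372.9 dollars

4.948 × 3.758 = 18.595
0.4834 × 3.973 = 1.9205
R_total = 0.7 + 18.595 + 1.9205 + 0.16 = 21.375 ft²·°F·h/BTU
Q = 1678 × (67.77 − 26.54) / 21.375 = 3236.7 BTU/h
E = 3236.7 × 4490 = 14533000 BTU
Cost = 14533000/10⁶ × 25.66 = $372.91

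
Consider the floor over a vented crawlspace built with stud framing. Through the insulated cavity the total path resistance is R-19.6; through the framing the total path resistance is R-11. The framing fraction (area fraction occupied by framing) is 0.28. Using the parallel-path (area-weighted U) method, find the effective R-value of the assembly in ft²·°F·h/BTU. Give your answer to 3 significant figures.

16.1 ft²·°F·h/BTU

U_eff = 0.72/19.6 + 0.28/11 = 0.03673 + 0.02545 = 0.06219
R_eff = 1/U_eff = 16.08 ft²·°F·h/BTU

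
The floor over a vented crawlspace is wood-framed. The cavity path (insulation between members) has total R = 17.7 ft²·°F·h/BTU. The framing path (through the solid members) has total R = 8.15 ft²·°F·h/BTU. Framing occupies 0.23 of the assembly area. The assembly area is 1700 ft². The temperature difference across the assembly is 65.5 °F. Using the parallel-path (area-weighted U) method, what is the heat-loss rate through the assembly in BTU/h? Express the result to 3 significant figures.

U_eff = 0.77/17.7 + 0.23/8.15 = 0.0435 + 0.02822 = 0.07172
R_eff = 1/U_eff = 13.94 ft²·°F·h/BTU
Q = 1700 × 65.5 / 13.94 = 7986 BTU/h

7990 BTU/h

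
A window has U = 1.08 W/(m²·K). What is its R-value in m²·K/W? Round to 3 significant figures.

0.926 m²·K/W

R = 1/U = 1/1.08 = 0.9259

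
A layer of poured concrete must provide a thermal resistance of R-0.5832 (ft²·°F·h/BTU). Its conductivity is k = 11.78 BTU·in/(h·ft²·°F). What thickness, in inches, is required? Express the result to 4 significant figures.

L = R × k = 0.5832 × 11.78 = 6.8701 in

6.870 in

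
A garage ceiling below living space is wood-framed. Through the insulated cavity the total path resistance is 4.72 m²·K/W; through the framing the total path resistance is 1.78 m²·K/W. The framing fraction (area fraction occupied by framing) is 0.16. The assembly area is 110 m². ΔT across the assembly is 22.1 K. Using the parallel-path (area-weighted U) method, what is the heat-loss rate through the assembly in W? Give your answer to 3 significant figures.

651 W

U_eff = 0.84/4.72 + 0.16/1.78 = 0.178 + 0.08989 = 0.2679
R_eff = 1/U_eff = 3.733 m²·K/W
Q = 110 × 22.1 / 3.733 = 651.2 W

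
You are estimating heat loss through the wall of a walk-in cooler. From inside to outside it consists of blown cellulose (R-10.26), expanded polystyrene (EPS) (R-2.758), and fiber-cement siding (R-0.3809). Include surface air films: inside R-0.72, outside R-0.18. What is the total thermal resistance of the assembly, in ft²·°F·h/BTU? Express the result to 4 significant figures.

R_total = 0.72 + 10.26 + 2.758 + 0.3809 + 0.18 = 14.299 ft²·°F·h/BTU

14.30 ft²·°F·h/BTU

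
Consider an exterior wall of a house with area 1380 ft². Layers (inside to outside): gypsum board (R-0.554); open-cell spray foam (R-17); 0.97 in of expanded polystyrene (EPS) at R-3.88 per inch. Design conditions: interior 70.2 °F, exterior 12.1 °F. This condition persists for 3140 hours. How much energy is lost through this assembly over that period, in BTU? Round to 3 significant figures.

0.97 × 3.88 = 3.764
R_total = 0.554 + 17 + 3.764 = 21.32 ft²·°F·h/BTU
Q = 1380 × (70.2 − 12.1) / 21.32 = 3761 BTU/h
E = 3761 × 3140 = 11810000 BTU

11800000 BTU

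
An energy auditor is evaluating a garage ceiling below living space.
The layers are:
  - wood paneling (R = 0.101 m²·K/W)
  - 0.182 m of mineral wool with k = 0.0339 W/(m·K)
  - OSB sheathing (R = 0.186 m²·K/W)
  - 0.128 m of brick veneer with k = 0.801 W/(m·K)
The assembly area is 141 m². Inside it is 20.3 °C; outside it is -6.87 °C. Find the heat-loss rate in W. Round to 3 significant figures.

659 W

0.182/0.0339 = 5.369
0.128/0.801 = 0.1598
R_total = 0.101 + 5.369 + 0.186 + 0.1598 = 5.816 m²·K/W
Q = A·ΔT/R = 141 × (20.3 − (-6.87)) / 5.816 = 658.7 W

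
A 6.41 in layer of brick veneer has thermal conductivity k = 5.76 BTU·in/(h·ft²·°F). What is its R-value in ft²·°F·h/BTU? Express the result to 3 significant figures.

R = L/k = 6.41/5.76 = 1.113 ft²·°F·h/BTU

1.11 ft²·°F·h/BTU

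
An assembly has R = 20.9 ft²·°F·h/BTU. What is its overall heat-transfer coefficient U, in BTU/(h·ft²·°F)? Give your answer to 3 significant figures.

U = 1/R = 1/20.9 = 0.04785

0.0478 BTU/(h·ft²·°F)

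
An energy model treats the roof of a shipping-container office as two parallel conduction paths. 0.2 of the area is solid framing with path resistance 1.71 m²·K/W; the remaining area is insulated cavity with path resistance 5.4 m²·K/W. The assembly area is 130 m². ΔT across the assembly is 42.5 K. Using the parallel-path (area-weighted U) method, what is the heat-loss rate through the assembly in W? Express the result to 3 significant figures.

1460 W

U_eff = 0.8/5.4 + 0.2/1.71 = 0.1481 + 0.117 = 0.2651
R_eff = 1/U_eff = 3.772 m²·K/W
Q = 130 × 42.5 / 3.772 = 1465 W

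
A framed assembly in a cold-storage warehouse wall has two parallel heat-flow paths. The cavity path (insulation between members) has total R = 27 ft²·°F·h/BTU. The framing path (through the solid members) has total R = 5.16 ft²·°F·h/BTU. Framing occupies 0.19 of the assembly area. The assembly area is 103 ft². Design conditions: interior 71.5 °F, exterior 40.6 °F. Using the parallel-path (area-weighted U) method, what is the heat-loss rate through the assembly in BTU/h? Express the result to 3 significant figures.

213 BTU/h

U_eff = 0.81/27 + 0.19/5.16 = 0.03 + 0.03682 = 0.06682
R_eff = 1/U_eff = 14.97 ft²·°F·h/BTU
Q = 103 × (71.5 − 40.6) / 14.97 = 212.7 BTU/h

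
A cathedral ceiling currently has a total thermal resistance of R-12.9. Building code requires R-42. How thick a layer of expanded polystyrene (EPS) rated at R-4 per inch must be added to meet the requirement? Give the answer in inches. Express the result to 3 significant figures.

ΔR = 42 − 12.9 = 29.1 ft²·°F·h/BTU
L = ΔR / (R/in) = 29.1/4 = 7.275 in

7.28 in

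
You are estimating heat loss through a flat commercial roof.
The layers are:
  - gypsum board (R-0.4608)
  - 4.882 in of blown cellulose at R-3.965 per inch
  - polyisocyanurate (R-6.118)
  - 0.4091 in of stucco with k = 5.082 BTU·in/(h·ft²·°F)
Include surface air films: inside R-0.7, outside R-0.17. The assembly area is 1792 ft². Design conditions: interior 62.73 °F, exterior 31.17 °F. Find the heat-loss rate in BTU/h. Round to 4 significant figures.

4.882 × 3.965 = 19.357
0.4091/5.082 = 0.0805
R_total = 0.7 + 0.4608 + 19.357 + 6.118 + 0.0805 + 0.17 = 26.886 ft²·°F·h/BTU
Q = A·ΔT/R = 1792 × (62.73 − 31.17) / 26.886 = 2103.5 BTU/h

2103 BTU/h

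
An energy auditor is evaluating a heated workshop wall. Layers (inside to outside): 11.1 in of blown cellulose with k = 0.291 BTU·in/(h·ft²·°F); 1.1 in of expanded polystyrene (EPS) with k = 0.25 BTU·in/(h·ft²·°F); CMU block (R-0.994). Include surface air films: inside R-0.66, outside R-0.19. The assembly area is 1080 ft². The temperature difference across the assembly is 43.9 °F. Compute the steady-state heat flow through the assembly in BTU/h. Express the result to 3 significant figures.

11.1/0.291 = 38.14
1.1/0.25 = 4.4
R_total = 0.66 + 38.14 + 4.4 + 0.994 + 0.19 = 44.39 ft²·°F·h/BTU
Q = A·ΔT/R = 1080 × 43.9 / 44.39 = 1068 BTU/h

1070 BTU/h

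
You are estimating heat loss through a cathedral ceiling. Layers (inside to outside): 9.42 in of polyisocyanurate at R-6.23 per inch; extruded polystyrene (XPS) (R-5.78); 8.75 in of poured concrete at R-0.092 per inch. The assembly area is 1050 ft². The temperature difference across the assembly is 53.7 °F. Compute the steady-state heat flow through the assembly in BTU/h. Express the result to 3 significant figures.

864 BTU/h

9.42 × 6.23 = 58.69
8.75 × 0.092 = 0.805
R_total = 58.69 + 5.78 + 0.805 = 65.27 ft²·°F·h/BTU
Q = A·ΔT/R = 1050 × 53.7 / 65.27 = 863.9 BTU/h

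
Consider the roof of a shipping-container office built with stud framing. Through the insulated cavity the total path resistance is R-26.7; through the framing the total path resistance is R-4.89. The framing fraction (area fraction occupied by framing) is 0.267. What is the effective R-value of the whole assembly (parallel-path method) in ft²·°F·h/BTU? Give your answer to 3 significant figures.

U_eff = 0.733/26.7 + 0.267/4.89 = 0.02745 + 0.0546 = 0.08205
R_eff = 1/U_eff = 12.19 ft²·°F·h/BTU

12.2 ft²·°F·h/BTU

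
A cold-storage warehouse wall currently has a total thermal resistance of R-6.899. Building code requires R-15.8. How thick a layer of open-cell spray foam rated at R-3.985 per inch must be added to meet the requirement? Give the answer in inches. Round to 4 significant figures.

2.234 in

ΔR = 15.8 − 6.899 = 8.901 ft²·°F·h/BTU
L = ΔR / (R/in) = 8.901/3.985 = 2.2336 in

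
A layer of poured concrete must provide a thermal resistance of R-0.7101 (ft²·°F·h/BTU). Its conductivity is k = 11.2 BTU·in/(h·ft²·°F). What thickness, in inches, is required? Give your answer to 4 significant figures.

7.953 in

L = R × k = 0.7101 × 11.2 = 7.9531 in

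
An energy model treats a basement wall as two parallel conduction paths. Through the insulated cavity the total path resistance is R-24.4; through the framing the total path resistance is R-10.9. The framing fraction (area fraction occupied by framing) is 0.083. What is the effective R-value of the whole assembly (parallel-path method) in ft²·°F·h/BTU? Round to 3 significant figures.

22.1 ft²·°F·h/BTU

U_eff = 0.917/24.4 + 0.083/10.9 = 0.03758 + 0.007615 = 0.0452
R_eff = 1/U_eff = 22.13 ft²·°F·h/BTU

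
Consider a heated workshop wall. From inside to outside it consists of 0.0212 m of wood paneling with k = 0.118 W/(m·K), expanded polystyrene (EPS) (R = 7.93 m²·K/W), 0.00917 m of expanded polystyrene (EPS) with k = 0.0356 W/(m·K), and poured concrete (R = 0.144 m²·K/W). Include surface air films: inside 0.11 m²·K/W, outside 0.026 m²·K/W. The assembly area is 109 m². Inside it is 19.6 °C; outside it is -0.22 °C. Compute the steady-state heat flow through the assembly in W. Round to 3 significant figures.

0.0212/0.118 = 0.1797
0.00917/0.0356 = 0.2576
R_total = 0.11 + 0.1797 + 7.93 + 0.2576 + 0.144 + 0.026 = 8.647 m²·K/W
Q = A·ΔT/R = 109 × (19.6 − (-0.22)) / 8.647 = 249.8 W

250 W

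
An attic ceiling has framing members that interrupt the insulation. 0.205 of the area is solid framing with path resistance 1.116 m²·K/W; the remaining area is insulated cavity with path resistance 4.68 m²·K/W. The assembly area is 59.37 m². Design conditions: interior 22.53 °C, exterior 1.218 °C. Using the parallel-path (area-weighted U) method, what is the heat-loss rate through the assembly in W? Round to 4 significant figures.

447.4 W

U_eff = 0.795/4.68 + 0.205/1.116 = 0.16987 + 0.18369 = 0.35356
R_eff = 1/U_eff = 2.8283 m²·K/W
Q = 59.37 × (22.53 − 1.218) / 2.8283 = 447.36 W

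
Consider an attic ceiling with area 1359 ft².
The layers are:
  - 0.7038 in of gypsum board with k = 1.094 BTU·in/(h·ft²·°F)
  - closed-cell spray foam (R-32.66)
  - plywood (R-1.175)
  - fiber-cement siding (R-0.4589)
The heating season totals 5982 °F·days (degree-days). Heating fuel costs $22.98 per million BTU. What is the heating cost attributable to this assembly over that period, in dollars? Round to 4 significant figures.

128.3 dollars

0.7038/1.094 = 0.64333
R_total = 0.64333 + 32.66 + 1.175 + 0.4589 = 34.937 ft²·°F·h/BTU
E = A × HDD × 24 / R = 1359 × 5982 × 24 / 34.937 = 5584600 BTU
Cost = 5584600/10⁶ × 22.98 = $128.33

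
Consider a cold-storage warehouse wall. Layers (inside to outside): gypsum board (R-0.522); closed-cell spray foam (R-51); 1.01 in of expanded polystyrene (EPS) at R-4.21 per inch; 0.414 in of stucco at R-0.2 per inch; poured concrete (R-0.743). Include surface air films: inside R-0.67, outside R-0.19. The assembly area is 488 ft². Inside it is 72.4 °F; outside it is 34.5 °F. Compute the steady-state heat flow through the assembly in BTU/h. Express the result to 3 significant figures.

1.01 × 4.21 = 4.252
0.414 × 0.2 = 0.0828
R_total = 0.67 + 0.522 + 51 + 4.252 + 0.0828 + 0.743 + 0.19 = 57.46 ft²·°F·h/BTU
Q = A·ΔT/R = 488 × (72.4 − 34.5) / 57.46 = 321.9 BTU/h

322 BTU/h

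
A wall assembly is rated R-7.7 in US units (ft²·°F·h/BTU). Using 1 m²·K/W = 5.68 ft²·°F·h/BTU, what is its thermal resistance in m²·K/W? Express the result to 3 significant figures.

R_SI = 7.7/5.68 = 1.356

1.36 m²·K/W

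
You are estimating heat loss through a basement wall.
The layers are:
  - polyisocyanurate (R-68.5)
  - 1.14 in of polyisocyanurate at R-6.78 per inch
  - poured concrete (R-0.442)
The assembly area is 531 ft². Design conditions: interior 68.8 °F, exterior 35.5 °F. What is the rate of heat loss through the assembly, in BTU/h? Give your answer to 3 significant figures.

1.14 × 6.78 = 7.729
R_total = 68.5 + 7.729 + 0.442 = 76.67 ft²·°F·h/BTU
Q = A·ΔT/R = 531 × (68.8 − 35.5) / 76.67 = 230.6 BTU/h

231 BTU/h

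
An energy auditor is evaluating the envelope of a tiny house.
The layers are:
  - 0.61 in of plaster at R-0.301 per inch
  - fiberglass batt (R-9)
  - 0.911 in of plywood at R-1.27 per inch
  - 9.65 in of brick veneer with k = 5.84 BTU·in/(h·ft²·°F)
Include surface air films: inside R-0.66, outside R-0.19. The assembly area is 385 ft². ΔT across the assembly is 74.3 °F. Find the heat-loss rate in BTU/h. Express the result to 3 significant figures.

0.61 × 0.301 = 0.1836
0.911 × 1.27 = 1.157
9.65/5.84 = 1.652
R_total = 0.66 + 0.1836 + 9 + 1.157 + 1.652 + 0.19 = 12.84 ft²·°F·h/BTU
Q = A·ΔT/R = 385 × 74.3 / 12.84 = 2227 BTU/h

2230 BTU/h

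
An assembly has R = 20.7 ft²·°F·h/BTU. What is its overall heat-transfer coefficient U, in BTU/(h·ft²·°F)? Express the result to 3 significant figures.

U = 1/R = 1/20.7 = 0.04831

0.0483 BTU/(h·ft²·°F)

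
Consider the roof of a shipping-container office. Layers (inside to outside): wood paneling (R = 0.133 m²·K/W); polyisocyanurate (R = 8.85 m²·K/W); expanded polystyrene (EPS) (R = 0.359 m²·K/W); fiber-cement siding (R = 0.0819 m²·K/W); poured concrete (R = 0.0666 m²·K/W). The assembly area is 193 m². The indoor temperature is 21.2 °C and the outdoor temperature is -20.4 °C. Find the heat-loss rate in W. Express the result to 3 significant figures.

R_total = 0.133 + 8.85 + 0.359 + 0.0819 + 0.0666 = 9.49 m²·K/W
Q = A·ΔT/R = 193 × (21.2 − (-20.4)) / 9.49 = 846 W

846 W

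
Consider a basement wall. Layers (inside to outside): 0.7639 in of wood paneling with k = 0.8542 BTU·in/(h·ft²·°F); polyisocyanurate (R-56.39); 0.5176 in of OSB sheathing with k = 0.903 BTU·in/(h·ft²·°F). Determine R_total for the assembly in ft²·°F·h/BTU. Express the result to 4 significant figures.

0.7639/0.8542 = 0.89429
0.5176/0.903 = 0.5732
R_total = 0.89429 + 56.39 + 0.5732 = 57.857 ft²·°F·h/BTU

57.86 ft²·°F·h/BTU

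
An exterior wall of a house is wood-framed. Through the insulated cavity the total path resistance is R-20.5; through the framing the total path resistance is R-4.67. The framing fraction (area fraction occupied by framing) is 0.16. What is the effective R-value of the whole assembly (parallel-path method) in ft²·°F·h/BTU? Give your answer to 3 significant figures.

U_eff = 0.84/20.5 + 0.16/4.67 = 0.04098 + 0.03426 = 0.07524
R_eff = 1/U_eff = 13.29 ft²·°F·h/BTU

13.3 ft²·°F·h/BTU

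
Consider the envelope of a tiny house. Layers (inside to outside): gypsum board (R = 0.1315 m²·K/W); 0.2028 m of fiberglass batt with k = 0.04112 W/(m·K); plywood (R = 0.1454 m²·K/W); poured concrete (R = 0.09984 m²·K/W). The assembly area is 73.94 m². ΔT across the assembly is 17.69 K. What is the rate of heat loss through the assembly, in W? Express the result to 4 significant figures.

246.4 W

0.2028/0.04112 = 4.9319
R_total = 0.1315 + 4.9319 + 0.1454 + 0.09984 = 5.3086 m²·K/W
Q = A·ΔT/R = 73.94 × 17.69 / 5.3086 = 246.39 W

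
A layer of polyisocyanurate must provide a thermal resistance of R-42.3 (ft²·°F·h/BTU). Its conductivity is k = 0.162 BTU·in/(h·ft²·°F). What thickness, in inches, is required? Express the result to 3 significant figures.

6.85 in

L = R × k = 42.3 × 0.162 = 6.853 in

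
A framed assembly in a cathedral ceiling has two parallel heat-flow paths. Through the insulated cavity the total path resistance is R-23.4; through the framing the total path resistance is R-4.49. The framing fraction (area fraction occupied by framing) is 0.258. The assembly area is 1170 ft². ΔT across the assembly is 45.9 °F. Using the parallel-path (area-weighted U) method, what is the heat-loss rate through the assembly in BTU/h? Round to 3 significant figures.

4790 BTU/h

U_eff = 0.742/23.4 + 0.258/4.49 = 0.03171 + 0.05746 = 0.08917
R_eff = 1/U_eff = 11.21 ft²·°F·h/BTU
Q = 1170 × 45.9 / 11.21 = 4789 BTU/h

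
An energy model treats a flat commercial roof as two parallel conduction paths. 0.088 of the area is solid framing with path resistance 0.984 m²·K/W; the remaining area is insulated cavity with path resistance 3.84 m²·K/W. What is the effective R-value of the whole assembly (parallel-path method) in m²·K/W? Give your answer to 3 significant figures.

3.06 m²·K/W

U_eff = 0.912/3.84 + 0.088/0.984 = 0.2375 + 0.08943 = 0.3269
R_eff = 1/U_eff = 3.059 m²·K/W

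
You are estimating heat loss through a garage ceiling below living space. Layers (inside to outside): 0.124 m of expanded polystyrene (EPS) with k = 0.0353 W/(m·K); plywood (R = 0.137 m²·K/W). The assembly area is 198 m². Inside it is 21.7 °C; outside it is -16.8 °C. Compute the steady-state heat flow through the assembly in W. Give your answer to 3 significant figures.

2090 W

0.124/0.0353 = 3.513
R_total = 3.513 + 0.137 = 3.65 m²·K/W
Q = A·ΔT/R = 198 × (21.7 − (-16.8)) / 3.65 = 2089 W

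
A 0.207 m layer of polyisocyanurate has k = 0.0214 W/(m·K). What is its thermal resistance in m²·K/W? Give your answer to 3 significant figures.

R = L/k = 0.207/0.0214 = 9.673 m²·K/W

9.67 m²·K/W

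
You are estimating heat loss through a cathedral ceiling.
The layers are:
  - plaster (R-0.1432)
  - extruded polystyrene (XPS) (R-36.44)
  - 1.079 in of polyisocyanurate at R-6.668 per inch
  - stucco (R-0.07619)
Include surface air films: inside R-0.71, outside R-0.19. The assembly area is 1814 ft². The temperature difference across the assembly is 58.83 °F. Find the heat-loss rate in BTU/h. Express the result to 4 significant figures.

1.079 × 6.668 = 7.1948
R_total = 0.71 + 0.1432 + 36.44 + 7.1948 + 0.07619 + 0.19 = 44.754 ft²·°F·h/BTU
Q = A·ΔT/R = 1814 × 58.83 / 44.754 = 2384.5 BTU/h

2385 BTU/h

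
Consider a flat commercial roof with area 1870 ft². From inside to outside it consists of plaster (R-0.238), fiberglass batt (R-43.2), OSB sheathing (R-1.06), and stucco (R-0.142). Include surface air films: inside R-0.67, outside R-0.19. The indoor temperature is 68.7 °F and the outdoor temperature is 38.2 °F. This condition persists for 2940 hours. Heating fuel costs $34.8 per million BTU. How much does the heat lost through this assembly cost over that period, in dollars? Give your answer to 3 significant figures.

R_total = 0.67 + 0.238 + 43.2 + 1.06 + 0.142 + 0.19 = 45.5 ft²·°F·h/BTU
Q = 1870 × (68.7 − 38.2) / 45.5 = 1254 BTU/h
E = 1254 × 2940 = 3685000 BTU
Cost = 3685000/10⁶ × 34.8 = $128.2

128 dollars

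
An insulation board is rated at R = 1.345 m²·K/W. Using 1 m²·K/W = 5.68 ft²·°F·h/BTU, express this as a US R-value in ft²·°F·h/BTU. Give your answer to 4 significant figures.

7.640 ft²·°F·h/BTU

R_US = 1.345 × 5.68 = 7.6396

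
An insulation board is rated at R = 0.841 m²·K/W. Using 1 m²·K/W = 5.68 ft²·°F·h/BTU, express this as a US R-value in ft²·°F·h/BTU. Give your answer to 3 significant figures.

4.78 ft²·°F·h/BTU

R_US = 0.841 × 5.68 = 4.777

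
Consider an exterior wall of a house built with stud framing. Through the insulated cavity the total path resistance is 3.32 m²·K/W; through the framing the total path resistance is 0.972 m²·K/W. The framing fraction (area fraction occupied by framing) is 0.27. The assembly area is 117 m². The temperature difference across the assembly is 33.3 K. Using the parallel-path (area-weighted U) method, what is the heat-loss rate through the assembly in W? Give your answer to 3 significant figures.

U_eff = 0.73/3.32 + 0.27/0.972 = 0.2199 + 0.2778 = 0.4977
R_eff = 1/U_eff = 2.009 m²·K/W
Q = 117 × 33.3 / 2.009 = 1939 W

1940 W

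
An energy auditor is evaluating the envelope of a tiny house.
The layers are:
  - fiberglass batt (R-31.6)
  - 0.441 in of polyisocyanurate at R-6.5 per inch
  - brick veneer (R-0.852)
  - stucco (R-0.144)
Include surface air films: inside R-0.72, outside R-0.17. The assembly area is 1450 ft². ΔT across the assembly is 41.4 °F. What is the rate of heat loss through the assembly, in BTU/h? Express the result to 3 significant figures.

0.441 × 6.5 = 2.866
R_total = 0.72 + 31.6 + 2.866 + 0.852 + 0.144 + 0.17 = 36.35 ft²·°F·h/BTU
Q = A·ΔT/R = 1450 × 41.4 / 36.35 = 1651 BTU/h

1650 BTU/h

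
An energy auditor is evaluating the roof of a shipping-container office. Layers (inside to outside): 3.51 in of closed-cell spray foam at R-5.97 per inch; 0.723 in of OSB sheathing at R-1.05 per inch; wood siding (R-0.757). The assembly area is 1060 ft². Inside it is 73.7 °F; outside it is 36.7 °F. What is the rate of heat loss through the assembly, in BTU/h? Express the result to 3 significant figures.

1750 BTU/h

3.51 × 5.97 = 20.95
0.723 × 1.05 = 0.7591
R_total = 20.95 + 0.7591 + 0.757 = 22.47 ft²·°F·h/BTU
Q = A·ΔT/R = 1060 × (73.7 − 36.7) / 22.47 = 1745 BTU/h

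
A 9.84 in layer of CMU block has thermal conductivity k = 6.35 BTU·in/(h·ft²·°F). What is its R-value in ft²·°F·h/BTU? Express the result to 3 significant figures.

1.55 ft²·°F·h/BTU

R = L/k = 9.84/6.35 = 1.55 ft²·°F·h/BTU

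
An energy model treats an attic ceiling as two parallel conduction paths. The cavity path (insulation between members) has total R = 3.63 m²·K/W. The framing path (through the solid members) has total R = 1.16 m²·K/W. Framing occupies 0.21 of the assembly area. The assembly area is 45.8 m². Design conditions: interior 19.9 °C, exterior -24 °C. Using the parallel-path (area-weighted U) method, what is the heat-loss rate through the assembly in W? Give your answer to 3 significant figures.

U_eff = 0.79/3.63 + 0.21/1.16 = 0.2176 + 0.181 = 0.3987
R_eff = 1/U_eff = 2.508 m²·K/W
Q = 45.8 × (19.9 − (-24)) / 2.508 = 801.6 W

802 W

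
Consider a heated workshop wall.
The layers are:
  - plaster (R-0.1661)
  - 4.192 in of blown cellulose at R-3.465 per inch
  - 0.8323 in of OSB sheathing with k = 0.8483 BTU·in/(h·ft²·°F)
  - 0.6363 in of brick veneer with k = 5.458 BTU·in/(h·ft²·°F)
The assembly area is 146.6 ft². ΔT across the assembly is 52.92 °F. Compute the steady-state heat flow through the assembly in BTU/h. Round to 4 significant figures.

491.4 BTU/h

4.192 × 3.465 = 14.525
0.8323/0.8483 = 0.98114
0.6363/5.458 = 0.11658
R_total = 0.1661 + 14.525 + 0.98114 + 0.11658 = 15.789 ft²·°F·h/BTU
Q = A·ΔT/R = 146.6 × 52.92 / 15.789 = 491.36 BTU/h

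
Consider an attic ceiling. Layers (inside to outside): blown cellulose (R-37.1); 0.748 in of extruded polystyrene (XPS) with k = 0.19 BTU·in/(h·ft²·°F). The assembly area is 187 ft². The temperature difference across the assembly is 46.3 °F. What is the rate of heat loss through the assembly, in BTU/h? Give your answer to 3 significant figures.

0.748/0.19 = 3.937
R_total = 37.1 + 3.937 = 41.04 ft²·°F·h/BTU
Q = A·ΔT/R = 187 × 46.3 / 41.04 = 211 BTU/h

211 BTU/h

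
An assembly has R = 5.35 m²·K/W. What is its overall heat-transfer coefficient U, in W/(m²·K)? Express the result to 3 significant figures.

0.187 W/(m²·K)

U = 1/R = 1/5.35 = 0.1869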